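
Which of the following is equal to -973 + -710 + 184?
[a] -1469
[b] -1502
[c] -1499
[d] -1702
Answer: c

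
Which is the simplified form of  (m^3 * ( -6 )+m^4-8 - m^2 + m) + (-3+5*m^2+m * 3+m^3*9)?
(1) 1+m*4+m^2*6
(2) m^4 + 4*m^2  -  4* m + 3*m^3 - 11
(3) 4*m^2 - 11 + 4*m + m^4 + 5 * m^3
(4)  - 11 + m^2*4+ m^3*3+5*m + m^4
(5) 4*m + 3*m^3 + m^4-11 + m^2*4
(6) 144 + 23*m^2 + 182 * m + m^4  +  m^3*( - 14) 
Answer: 5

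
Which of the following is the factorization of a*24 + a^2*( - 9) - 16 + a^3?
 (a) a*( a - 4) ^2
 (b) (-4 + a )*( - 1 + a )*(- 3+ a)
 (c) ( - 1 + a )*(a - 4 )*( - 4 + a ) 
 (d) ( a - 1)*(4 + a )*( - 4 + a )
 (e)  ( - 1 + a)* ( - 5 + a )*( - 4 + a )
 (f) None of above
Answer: c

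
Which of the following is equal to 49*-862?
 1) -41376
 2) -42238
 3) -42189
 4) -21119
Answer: 2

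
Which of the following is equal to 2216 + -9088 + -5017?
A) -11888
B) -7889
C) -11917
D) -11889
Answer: D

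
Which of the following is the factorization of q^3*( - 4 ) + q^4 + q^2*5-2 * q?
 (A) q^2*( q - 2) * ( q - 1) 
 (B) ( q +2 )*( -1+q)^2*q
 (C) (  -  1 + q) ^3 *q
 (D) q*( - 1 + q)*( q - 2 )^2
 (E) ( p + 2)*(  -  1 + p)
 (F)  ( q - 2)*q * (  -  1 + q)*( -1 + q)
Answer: F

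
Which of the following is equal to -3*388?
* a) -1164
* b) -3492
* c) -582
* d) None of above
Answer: a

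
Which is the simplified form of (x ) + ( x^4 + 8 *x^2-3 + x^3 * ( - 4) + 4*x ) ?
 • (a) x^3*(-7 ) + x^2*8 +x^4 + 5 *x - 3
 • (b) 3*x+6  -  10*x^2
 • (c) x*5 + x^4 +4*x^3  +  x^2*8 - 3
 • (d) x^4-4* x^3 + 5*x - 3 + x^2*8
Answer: d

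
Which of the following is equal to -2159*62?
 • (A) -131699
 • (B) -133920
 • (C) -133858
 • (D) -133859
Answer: C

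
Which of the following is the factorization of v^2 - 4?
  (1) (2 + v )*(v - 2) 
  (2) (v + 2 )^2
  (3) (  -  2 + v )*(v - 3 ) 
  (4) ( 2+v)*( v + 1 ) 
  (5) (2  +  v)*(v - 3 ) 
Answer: 1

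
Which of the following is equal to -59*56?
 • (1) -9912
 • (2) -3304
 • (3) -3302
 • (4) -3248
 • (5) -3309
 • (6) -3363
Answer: 2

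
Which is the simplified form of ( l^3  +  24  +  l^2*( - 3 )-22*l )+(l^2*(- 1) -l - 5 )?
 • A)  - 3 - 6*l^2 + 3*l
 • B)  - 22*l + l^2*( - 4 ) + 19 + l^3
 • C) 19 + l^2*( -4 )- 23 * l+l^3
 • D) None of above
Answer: C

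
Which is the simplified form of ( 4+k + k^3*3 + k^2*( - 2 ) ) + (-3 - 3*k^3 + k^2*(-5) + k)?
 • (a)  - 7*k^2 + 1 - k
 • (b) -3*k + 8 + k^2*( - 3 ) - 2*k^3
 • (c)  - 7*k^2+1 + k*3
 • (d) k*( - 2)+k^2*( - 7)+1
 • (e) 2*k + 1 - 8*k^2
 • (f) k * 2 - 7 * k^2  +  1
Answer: f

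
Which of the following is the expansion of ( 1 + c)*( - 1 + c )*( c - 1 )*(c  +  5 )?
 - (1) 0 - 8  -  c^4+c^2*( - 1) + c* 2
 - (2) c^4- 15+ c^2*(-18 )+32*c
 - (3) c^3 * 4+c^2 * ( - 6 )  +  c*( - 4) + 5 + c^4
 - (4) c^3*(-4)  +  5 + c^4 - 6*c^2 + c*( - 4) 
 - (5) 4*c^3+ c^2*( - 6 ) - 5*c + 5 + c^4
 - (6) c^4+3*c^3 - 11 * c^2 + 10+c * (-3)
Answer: 3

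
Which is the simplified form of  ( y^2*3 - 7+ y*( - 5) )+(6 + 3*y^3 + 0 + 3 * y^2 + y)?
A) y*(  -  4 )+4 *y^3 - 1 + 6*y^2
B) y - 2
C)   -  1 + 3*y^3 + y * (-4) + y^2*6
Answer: C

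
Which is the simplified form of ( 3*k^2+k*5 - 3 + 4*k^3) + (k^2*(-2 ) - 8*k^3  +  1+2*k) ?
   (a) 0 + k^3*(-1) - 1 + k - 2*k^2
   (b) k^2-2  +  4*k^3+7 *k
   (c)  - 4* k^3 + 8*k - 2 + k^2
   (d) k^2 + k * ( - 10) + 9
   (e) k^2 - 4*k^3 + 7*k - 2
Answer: e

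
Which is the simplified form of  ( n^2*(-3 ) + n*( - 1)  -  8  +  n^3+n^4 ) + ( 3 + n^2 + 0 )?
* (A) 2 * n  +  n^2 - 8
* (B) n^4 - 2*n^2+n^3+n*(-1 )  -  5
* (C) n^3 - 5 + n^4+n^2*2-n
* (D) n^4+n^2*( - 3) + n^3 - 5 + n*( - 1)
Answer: B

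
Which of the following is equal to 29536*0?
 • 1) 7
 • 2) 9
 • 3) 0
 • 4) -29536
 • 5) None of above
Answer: 3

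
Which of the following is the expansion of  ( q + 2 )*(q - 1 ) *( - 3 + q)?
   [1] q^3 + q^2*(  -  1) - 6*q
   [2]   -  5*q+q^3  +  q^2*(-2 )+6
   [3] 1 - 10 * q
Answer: 2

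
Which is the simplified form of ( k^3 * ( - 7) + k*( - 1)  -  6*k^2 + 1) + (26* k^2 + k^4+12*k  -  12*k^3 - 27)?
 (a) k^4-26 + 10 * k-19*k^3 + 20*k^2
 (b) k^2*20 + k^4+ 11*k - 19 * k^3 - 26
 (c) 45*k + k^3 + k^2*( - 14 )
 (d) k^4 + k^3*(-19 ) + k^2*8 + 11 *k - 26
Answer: b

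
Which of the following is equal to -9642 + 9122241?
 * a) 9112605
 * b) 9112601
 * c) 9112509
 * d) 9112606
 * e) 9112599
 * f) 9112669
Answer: e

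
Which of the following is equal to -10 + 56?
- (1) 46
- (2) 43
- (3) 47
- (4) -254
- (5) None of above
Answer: 1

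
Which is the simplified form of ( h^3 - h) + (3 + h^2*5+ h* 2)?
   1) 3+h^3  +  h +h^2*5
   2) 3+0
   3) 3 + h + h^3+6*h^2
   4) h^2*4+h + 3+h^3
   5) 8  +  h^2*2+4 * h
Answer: 1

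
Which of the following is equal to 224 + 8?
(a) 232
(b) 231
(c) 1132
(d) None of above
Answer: a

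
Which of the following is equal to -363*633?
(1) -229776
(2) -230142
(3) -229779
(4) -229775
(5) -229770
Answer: 3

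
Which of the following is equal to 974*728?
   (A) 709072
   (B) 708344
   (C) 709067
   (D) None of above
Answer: A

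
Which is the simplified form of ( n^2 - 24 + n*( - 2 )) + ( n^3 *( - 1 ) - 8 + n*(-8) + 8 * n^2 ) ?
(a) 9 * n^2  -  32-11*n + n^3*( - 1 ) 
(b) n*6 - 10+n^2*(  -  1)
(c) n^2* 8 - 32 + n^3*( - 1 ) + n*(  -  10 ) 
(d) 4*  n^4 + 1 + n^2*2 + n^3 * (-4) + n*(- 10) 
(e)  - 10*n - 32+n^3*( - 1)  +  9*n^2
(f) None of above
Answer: e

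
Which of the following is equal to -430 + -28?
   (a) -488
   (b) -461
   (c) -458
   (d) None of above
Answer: c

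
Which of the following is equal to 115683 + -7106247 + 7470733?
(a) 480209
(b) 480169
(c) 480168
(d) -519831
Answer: b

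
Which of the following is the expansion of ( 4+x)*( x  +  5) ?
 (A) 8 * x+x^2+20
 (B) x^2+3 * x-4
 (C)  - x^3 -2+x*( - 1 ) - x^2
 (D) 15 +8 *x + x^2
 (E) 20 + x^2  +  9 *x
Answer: E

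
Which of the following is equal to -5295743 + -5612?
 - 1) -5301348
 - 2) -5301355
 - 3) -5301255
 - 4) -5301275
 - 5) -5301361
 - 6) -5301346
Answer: 2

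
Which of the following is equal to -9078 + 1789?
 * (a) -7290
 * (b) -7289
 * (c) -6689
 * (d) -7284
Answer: b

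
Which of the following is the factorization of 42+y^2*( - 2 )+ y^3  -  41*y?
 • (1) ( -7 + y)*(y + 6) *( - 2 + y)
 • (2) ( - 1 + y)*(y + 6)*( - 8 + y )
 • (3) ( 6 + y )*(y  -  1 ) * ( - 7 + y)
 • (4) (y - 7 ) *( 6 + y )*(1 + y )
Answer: 3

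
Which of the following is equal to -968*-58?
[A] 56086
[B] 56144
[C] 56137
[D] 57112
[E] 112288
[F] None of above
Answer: B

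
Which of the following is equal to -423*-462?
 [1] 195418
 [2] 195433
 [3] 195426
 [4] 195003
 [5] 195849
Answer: 3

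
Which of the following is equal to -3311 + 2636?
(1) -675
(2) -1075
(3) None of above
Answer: 1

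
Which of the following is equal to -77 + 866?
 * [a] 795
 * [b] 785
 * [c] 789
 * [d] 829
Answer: c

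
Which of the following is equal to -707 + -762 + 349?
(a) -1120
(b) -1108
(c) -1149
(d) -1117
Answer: a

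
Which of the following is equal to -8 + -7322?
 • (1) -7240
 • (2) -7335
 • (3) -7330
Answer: 3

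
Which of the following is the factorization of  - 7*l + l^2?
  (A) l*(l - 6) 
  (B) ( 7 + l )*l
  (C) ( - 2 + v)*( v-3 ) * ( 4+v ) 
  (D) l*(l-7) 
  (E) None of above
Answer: D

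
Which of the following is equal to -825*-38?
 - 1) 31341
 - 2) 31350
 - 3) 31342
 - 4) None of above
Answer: 2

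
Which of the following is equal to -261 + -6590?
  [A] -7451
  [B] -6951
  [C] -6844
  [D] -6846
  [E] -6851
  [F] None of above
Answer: E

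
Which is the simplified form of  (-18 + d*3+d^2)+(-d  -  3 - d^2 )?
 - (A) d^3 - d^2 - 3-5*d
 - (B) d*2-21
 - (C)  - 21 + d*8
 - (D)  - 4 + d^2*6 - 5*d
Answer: B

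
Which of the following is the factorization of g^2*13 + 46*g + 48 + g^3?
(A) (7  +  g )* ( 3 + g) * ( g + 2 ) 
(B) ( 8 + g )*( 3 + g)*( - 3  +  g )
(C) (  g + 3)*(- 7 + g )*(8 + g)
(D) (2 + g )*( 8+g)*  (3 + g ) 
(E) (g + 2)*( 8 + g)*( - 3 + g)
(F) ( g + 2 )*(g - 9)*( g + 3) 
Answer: D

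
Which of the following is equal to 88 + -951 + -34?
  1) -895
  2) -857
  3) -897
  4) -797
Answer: 3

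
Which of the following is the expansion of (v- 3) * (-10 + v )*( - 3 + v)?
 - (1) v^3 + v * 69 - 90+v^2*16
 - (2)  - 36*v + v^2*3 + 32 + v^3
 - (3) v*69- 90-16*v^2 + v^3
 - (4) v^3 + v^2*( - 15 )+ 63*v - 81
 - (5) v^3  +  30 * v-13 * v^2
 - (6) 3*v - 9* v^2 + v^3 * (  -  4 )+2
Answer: 3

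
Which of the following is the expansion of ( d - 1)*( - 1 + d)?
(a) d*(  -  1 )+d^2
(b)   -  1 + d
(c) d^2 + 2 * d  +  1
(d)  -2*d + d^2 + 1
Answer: d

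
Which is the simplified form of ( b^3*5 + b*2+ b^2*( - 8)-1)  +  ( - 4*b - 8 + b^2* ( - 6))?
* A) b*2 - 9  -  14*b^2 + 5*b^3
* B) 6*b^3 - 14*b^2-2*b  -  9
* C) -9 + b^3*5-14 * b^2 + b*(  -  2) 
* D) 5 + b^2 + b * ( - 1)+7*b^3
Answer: C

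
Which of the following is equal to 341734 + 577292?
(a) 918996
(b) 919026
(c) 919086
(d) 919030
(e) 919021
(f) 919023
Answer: b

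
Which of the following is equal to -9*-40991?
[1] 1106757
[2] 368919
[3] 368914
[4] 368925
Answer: 2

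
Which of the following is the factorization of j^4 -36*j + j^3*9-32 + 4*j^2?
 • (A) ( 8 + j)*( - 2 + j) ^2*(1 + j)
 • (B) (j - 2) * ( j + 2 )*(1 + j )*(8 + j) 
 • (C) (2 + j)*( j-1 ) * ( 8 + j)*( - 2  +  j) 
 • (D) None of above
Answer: B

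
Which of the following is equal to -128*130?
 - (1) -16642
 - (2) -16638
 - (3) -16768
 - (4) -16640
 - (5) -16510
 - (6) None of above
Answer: 4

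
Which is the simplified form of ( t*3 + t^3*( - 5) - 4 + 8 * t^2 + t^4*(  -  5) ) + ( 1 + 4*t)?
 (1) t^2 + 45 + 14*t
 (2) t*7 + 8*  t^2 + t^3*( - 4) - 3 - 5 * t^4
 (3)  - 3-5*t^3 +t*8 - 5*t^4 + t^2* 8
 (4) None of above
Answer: 4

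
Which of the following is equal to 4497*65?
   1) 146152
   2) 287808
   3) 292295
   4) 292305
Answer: 4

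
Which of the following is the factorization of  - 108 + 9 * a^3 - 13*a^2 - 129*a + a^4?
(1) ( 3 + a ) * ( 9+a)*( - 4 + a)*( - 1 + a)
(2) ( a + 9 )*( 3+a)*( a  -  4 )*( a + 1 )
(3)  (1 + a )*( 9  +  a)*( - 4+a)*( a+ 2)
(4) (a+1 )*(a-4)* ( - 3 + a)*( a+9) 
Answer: 2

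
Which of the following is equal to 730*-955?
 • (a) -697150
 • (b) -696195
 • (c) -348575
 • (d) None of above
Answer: a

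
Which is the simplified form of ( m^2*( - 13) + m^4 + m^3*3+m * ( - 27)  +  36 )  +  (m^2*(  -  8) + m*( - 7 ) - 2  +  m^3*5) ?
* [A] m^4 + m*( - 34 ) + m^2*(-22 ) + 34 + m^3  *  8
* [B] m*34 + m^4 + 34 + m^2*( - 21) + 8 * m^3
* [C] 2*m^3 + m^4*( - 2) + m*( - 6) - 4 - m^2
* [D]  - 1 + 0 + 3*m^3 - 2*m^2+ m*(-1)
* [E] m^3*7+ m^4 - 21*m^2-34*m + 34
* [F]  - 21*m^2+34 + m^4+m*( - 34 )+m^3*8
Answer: F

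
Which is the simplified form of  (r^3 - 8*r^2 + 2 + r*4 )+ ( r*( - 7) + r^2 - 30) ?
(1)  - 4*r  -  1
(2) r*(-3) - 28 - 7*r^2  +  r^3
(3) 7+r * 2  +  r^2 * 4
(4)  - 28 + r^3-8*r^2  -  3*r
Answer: 2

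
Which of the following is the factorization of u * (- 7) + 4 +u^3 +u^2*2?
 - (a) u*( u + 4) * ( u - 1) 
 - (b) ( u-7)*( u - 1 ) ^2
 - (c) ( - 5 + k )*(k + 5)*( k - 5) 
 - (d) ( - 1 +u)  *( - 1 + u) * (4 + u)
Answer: d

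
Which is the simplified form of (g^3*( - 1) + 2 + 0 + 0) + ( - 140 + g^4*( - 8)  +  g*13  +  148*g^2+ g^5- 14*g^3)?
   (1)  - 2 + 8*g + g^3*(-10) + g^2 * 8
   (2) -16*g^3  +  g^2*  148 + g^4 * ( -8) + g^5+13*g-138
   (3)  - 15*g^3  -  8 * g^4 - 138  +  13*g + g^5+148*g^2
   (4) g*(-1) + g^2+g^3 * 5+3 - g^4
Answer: 3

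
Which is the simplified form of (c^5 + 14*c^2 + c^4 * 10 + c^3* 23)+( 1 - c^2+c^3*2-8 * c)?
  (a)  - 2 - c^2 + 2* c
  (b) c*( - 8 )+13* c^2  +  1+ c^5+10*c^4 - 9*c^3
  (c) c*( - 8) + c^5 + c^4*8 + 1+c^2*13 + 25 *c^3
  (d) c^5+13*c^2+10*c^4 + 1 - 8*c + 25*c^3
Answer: d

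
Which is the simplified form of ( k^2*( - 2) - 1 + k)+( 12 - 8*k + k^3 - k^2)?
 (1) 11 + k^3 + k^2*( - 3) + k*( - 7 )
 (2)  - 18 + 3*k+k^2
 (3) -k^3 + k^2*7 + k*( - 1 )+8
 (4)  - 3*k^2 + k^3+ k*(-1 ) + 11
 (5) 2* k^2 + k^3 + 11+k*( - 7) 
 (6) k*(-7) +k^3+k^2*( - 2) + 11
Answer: 1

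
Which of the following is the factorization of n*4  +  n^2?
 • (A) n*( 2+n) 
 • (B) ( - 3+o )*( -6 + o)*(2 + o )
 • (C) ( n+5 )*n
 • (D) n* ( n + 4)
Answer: D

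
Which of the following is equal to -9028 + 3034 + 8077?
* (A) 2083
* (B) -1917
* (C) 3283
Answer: A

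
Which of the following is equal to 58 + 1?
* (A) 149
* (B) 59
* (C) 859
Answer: B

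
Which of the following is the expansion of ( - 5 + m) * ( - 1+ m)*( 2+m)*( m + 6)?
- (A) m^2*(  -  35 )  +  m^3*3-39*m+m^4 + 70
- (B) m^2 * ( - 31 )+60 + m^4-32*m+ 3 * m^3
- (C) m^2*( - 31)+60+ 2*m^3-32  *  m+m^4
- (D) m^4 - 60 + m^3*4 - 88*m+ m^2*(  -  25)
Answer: C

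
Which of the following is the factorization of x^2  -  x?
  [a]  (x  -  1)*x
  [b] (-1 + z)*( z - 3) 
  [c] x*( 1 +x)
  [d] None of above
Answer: a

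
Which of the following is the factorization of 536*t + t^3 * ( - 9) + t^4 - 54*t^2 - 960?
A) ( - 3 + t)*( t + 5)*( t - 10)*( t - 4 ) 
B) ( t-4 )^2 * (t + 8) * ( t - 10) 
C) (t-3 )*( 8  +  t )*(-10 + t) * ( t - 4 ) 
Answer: C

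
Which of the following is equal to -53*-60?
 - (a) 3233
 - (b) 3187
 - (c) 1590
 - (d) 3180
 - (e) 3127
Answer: d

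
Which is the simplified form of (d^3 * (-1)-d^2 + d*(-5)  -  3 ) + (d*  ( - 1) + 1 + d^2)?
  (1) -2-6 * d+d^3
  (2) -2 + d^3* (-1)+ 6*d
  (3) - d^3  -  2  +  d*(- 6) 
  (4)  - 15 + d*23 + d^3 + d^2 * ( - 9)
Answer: 3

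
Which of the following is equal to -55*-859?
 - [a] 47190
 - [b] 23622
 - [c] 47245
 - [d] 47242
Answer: c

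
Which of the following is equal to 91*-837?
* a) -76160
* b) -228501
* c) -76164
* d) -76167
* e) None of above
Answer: d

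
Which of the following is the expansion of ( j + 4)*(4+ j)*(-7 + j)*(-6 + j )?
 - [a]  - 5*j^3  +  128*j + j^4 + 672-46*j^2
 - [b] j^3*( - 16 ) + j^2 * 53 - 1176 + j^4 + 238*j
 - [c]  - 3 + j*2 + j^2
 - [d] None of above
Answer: a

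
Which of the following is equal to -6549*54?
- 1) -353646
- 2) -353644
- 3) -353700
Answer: 1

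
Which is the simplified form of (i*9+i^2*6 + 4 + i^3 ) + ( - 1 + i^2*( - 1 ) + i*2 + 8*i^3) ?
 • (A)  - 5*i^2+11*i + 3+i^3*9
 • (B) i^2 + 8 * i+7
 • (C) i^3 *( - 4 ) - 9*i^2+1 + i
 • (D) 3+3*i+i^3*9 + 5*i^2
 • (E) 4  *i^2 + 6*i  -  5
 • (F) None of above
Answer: F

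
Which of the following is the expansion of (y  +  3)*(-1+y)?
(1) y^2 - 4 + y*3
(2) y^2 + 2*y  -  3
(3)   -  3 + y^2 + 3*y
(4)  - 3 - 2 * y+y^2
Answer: 2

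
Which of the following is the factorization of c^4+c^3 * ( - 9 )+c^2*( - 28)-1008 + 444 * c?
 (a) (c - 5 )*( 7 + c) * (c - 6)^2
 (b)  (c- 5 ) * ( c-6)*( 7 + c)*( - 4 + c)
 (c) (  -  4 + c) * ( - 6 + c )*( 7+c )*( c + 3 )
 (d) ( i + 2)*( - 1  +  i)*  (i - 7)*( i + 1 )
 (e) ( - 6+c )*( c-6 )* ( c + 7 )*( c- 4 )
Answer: e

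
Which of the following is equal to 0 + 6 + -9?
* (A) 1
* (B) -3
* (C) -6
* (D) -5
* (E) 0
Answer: B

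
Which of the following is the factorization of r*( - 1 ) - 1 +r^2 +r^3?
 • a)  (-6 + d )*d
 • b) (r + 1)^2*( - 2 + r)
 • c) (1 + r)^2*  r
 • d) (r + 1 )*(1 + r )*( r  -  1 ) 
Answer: d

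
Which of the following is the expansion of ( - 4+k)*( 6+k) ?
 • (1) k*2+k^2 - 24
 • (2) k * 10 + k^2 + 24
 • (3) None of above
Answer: 1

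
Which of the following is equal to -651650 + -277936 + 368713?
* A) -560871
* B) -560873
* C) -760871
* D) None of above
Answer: B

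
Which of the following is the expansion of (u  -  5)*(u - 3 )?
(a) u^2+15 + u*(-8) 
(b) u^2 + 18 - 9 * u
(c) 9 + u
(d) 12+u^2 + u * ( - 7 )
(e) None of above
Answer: a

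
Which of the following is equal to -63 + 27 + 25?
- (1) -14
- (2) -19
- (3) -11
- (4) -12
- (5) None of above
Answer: 3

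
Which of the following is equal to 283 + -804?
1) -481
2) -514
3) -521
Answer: 3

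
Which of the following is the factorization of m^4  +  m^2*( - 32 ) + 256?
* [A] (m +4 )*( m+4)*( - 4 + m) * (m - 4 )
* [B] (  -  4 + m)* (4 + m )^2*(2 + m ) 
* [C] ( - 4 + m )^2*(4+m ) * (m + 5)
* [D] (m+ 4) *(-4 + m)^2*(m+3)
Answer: A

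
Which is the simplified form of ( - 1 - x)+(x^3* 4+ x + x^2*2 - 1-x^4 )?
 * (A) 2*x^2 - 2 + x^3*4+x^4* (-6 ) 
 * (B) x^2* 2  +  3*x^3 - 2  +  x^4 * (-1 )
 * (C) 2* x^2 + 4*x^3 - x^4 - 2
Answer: C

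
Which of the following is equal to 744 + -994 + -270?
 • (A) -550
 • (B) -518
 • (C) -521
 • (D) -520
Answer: D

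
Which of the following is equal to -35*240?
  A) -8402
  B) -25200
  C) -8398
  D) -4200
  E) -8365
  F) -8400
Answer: F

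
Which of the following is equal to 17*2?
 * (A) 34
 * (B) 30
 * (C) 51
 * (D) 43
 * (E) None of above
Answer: A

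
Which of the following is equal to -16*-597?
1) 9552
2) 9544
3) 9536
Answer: 1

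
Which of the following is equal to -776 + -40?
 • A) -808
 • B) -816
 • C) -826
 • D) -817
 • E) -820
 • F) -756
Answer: B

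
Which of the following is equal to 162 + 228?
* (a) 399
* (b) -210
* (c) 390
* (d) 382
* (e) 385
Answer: c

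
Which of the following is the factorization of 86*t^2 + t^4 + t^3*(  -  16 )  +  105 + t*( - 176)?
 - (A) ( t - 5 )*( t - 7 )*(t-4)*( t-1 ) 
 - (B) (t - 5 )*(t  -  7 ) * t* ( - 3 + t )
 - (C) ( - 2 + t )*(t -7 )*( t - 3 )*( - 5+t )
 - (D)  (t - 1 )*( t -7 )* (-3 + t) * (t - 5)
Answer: D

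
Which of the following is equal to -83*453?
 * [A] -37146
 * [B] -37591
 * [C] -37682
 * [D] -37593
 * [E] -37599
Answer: E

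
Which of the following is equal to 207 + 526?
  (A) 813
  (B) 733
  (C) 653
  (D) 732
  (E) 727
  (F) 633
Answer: B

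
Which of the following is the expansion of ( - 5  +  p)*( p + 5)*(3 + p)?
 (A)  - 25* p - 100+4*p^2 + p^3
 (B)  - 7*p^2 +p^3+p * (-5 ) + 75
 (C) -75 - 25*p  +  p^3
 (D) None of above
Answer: D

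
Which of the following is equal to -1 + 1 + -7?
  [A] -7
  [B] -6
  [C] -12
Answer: A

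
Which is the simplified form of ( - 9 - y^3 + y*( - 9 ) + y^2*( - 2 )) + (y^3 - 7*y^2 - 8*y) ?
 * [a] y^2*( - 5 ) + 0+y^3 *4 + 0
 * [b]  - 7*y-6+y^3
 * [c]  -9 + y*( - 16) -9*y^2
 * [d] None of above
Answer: d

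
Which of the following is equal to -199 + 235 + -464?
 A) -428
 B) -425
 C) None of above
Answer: A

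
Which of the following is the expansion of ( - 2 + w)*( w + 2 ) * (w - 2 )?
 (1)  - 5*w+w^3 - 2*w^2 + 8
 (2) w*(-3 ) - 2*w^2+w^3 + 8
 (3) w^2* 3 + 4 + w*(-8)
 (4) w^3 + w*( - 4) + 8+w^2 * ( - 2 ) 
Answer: 4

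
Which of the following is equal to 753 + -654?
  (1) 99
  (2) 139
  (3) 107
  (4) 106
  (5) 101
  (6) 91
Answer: 1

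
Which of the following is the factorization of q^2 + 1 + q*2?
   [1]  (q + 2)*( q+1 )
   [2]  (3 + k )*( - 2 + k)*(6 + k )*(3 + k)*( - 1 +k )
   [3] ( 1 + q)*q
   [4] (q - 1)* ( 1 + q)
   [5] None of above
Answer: 5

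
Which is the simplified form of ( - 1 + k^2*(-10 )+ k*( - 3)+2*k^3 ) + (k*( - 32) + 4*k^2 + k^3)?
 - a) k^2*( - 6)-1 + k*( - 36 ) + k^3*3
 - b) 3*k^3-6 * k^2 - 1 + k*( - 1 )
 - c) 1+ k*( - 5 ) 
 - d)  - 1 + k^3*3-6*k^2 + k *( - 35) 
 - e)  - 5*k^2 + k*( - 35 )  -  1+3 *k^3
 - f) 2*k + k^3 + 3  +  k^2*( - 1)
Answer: d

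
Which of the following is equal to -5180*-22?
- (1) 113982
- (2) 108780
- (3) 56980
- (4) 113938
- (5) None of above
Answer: 5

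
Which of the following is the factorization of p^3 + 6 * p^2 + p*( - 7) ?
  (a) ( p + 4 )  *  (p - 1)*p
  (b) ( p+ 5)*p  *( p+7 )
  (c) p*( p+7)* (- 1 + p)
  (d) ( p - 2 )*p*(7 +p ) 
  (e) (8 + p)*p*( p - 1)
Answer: c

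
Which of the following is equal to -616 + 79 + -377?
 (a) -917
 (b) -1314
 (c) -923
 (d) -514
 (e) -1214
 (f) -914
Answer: f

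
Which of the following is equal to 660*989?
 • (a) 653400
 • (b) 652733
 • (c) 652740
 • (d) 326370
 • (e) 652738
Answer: c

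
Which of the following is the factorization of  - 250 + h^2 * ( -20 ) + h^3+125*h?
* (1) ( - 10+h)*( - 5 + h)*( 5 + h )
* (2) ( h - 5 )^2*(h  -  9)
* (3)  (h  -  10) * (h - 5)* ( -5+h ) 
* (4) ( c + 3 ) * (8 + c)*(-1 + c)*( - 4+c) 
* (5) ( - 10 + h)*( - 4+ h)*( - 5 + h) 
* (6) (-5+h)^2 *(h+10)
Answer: 3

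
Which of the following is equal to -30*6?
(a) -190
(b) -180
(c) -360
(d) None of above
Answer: b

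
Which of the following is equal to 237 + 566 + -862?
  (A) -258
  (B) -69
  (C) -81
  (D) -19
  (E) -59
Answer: E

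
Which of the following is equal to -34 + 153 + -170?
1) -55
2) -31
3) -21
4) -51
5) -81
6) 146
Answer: 4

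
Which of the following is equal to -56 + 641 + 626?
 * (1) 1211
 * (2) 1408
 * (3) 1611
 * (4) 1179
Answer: 1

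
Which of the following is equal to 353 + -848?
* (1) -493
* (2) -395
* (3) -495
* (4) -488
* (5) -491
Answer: 3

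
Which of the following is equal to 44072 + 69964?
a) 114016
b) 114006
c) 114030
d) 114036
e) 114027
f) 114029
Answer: d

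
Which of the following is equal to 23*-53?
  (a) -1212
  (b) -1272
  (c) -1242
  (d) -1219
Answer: d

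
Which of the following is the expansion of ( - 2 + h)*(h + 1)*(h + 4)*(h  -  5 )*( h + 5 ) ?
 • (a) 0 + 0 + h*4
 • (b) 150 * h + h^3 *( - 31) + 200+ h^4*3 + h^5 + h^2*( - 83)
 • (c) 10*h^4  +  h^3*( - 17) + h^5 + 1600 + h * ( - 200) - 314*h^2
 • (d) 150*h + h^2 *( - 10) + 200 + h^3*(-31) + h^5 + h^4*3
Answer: b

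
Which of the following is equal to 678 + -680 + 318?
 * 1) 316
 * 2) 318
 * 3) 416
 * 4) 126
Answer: 1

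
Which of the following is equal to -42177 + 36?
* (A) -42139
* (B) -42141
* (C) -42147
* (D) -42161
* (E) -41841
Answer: B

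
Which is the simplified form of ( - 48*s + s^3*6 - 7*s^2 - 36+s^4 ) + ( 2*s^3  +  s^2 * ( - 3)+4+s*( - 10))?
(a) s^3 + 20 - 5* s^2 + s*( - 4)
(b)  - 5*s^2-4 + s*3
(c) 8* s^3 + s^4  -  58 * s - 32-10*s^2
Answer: c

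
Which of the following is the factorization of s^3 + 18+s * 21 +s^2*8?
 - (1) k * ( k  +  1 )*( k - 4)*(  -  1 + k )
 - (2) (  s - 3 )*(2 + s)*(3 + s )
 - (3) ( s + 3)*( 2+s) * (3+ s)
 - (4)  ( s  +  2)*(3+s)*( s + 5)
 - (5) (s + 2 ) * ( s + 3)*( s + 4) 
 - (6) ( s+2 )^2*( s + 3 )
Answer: 3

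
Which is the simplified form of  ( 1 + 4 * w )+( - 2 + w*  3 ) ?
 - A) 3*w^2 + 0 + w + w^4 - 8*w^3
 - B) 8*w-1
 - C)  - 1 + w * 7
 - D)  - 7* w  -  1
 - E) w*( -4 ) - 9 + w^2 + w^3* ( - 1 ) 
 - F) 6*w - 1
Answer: C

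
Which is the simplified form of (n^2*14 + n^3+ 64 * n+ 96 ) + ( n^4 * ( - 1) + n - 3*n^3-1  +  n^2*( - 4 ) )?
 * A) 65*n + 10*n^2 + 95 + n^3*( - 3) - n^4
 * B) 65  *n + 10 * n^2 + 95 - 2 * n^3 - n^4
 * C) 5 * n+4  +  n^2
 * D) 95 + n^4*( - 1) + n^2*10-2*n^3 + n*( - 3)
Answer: B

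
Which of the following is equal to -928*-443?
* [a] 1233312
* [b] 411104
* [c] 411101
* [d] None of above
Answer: b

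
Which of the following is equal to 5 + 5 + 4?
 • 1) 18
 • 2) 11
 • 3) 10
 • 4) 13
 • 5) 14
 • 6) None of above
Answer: 5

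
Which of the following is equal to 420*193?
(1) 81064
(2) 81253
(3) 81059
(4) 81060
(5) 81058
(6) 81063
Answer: 4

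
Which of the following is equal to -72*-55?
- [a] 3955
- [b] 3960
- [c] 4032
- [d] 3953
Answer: b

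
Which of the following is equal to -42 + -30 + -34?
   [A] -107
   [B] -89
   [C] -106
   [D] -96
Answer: C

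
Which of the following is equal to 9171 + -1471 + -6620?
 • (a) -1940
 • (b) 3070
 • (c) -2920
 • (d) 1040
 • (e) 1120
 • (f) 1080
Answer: f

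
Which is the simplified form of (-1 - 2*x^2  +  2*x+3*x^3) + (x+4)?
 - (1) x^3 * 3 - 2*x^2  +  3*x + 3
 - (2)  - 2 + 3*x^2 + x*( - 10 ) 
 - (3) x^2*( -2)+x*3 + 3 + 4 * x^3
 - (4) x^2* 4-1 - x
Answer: 1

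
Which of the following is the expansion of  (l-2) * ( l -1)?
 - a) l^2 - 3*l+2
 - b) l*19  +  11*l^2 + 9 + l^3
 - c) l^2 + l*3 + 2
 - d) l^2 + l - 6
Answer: a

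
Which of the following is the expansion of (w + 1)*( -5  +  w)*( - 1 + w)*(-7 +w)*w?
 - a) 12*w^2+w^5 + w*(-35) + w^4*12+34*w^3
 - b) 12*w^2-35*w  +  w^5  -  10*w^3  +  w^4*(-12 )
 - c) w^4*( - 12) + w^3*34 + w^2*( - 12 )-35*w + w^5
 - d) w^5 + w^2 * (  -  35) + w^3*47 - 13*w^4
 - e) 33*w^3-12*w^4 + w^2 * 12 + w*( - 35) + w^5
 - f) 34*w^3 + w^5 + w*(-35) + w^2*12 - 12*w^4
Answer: f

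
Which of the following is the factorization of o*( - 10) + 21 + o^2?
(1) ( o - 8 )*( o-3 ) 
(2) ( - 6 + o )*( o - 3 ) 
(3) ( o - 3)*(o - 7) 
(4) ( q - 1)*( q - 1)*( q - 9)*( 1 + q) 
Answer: 3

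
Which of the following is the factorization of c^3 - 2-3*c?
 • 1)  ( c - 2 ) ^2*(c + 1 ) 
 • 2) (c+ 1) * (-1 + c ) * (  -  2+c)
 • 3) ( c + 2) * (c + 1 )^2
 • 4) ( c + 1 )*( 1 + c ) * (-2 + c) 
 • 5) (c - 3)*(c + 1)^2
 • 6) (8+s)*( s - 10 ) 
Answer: 4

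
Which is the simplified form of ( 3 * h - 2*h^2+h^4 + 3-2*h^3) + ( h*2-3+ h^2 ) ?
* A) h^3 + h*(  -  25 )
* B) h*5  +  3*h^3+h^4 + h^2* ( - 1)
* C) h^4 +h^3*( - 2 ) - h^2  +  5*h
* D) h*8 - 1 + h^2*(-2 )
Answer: C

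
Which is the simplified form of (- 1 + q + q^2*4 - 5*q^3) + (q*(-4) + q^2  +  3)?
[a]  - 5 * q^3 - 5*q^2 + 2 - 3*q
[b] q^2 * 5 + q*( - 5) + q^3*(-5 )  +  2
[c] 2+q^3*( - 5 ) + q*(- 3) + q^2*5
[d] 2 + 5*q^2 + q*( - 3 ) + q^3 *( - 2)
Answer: c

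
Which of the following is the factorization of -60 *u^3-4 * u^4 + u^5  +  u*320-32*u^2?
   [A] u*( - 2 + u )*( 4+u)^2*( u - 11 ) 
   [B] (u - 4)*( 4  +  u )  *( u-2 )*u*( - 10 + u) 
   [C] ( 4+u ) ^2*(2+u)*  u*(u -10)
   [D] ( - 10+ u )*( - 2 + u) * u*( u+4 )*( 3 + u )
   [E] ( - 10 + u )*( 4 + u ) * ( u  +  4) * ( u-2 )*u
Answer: E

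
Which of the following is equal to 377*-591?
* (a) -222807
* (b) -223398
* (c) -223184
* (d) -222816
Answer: a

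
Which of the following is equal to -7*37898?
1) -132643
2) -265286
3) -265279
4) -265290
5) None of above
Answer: 2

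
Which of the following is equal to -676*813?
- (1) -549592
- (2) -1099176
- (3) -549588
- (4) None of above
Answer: 3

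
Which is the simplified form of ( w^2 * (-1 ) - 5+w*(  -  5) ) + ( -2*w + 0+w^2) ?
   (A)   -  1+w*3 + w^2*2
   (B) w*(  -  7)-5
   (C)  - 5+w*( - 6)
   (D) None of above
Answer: B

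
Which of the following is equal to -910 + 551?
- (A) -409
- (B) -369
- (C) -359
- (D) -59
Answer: C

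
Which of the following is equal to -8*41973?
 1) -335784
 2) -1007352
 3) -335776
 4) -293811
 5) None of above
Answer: 1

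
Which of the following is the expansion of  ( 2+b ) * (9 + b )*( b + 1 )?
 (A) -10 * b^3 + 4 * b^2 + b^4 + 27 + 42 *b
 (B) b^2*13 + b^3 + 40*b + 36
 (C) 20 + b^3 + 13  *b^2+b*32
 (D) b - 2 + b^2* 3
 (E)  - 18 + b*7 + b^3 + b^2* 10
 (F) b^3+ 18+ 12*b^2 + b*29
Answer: F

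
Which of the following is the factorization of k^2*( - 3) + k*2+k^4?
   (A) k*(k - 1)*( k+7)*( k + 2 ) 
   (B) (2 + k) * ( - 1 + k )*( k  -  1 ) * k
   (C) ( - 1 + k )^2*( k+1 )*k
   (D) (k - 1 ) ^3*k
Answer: B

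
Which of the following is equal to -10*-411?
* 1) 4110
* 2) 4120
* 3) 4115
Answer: 1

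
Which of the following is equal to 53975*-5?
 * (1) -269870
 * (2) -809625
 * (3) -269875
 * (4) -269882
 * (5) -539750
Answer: 3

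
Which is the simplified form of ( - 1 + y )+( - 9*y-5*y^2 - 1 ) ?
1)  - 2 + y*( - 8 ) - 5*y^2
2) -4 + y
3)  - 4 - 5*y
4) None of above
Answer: 1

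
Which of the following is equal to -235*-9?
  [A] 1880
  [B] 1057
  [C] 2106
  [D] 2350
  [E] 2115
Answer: E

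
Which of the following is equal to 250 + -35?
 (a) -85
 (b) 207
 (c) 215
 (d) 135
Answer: c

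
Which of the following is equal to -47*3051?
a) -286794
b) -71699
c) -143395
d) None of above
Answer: d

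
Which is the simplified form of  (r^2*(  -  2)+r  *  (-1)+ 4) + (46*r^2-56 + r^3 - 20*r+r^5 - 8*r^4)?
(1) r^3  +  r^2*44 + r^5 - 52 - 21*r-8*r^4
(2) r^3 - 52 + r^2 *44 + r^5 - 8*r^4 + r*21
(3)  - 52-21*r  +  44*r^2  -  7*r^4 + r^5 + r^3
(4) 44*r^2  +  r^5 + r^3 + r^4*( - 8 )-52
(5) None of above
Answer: 1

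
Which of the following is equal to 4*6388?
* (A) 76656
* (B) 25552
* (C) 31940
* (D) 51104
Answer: B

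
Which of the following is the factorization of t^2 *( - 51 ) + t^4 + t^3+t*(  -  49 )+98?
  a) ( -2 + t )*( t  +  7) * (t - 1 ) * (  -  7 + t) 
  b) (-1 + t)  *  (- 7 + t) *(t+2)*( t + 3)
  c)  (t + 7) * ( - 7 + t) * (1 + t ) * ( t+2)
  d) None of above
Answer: d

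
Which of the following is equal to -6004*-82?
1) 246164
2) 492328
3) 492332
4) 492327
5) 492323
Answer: 2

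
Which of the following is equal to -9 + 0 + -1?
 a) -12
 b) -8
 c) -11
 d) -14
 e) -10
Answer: e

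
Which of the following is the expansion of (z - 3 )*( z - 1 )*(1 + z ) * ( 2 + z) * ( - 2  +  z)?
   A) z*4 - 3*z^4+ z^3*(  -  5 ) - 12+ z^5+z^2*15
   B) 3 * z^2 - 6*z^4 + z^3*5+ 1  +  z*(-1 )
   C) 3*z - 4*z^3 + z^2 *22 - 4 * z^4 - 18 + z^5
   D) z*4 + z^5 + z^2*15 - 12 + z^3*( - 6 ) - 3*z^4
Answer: A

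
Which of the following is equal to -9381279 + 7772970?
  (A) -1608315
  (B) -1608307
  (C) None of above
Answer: C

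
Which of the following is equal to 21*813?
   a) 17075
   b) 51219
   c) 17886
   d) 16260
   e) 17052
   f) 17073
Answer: f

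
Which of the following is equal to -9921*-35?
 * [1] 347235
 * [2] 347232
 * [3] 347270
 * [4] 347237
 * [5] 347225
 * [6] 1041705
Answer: 1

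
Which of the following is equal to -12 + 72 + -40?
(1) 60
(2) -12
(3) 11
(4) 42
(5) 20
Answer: 5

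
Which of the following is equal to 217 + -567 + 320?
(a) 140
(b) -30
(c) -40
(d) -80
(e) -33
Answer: b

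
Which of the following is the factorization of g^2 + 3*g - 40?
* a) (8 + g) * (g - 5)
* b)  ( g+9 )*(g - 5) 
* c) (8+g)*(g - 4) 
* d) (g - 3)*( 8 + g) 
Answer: a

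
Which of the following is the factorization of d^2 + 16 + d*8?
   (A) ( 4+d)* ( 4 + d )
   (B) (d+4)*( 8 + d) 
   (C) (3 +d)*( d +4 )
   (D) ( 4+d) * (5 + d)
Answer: A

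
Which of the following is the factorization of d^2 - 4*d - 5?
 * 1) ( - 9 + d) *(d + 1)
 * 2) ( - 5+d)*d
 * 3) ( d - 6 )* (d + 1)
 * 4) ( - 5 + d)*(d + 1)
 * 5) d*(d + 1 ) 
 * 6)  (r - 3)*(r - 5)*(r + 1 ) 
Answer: 4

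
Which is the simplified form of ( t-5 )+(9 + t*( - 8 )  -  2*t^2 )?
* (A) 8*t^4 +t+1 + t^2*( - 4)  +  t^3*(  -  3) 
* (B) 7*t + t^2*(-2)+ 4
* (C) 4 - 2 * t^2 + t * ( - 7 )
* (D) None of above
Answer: C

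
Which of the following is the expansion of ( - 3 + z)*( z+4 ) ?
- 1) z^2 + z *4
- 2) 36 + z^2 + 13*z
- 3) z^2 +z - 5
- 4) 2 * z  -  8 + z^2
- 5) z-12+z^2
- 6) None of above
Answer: 5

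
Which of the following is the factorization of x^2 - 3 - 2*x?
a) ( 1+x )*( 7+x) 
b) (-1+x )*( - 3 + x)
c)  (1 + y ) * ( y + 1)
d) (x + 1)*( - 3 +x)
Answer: d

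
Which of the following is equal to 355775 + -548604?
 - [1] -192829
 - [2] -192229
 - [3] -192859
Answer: 1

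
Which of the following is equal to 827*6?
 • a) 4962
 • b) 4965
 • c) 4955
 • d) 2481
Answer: a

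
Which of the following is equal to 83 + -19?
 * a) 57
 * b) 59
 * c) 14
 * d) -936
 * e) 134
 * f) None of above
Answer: f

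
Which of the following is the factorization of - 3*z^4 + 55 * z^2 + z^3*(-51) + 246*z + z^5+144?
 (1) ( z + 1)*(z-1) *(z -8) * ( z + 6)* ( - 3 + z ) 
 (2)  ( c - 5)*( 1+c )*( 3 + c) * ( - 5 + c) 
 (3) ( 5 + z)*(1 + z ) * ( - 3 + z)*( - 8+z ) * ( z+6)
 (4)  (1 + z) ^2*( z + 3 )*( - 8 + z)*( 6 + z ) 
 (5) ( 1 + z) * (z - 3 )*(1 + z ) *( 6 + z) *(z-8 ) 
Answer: 5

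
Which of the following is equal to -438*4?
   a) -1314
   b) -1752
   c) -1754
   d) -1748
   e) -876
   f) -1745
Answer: b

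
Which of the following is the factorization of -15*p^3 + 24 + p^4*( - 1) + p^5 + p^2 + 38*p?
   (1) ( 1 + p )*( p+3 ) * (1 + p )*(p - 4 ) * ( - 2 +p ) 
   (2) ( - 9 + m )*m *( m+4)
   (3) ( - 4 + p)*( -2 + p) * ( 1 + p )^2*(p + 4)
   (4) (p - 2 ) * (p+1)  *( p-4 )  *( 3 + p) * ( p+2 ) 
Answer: 1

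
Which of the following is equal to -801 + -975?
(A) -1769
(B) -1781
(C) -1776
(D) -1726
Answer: C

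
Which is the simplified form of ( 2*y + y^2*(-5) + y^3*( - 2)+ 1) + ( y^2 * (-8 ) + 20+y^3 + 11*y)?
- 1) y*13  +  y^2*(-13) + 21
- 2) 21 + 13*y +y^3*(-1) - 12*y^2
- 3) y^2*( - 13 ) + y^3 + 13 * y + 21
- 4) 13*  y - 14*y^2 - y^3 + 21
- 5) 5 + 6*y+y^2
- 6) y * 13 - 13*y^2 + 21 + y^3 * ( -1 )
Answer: 6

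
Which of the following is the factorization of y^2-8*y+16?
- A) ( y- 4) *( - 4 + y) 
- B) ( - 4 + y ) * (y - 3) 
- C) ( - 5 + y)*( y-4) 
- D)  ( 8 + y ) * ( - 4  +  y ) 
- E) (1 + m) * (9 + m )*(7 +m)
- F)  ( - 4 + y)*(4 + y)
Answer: A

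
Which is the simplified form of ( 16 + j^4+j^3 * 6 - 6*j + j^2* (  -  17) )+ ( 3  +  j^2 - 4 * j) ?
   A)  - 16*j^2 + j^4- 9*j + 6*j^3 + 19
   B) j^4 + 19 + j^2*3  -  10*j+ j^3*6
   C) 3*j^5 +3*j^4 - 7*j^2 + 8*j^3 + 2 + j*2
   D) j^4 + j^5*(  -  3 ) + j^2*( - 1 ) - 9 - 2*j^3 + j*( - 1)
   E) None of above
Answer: E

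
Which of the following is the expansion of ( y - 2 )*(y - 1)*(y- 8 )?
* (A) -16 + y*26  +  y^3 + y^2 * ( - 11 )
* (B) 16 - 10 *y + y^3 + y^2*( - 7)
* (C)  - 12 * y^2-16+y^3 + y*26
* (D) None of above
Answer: A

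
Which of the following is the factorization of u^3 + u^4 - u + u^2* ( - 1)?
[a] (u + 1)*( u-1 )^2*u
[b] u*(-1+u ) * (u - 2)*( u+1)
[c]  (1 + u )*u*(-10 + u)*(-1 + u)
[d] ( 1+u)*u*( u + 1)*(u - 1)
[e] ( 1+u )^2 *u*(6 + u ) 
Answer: d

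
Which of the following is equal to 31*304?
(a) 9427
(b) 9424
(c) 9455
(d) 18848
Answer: b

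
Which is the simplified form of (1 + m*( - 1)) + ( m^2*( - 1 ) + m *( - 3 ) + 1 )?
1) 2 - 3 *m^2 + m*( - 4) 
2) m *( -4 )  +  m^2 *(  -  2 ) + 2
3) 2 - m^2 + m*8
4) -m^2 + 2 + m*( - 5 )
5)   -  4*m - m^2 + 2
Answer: 5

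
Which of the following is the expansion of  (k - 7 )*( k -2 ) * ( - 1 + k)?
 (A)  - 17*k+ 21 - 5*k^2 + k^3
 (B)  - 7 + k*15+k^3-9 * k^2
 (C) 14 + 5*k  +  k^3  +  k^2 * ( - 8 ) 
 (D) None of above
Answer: D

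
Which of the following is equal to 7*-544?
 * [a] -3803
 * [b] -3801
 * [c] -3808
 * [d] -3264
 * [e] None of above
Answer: c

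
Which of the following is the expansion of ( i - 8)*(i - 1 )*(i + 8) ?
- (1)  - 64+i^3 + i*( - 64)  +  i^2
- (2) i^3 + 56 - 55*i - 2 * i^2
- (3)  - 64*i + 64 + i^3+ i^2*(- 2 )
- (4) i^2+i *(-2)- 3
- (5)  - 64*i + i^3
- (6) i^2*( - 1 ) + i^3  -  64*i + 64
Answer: 6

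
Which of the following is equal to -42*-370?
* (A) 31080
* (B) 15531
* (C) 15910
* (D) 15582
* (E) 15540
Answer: E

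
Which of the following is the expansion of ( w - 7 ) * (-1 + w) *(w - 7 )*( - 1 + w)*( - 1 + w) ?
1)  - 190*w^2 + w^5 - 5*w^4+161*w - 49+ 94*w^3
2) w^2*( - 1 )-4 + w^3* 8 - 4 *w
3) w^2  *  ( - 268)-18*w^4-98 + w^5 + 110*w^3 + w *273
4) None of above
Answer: 4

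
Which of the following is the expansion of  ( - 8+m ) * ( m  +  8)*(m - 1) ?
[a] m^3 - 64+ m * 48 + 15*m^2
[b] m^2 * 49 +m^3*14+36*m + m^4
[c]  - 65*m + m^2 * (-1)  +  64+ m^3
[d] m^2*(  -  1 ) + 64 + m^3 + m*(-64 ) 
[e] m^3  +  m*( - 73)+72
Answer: d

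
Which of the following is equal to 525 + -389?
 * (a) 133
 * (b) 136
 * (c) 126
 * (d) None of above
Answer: b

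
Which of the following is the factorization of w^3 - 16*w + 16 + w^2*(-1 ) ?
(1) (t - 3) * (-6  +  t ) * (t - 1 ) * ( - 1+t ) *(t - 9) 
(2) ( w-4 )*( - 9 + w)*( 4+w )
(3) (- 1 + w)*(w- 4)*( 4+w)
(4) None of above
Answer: 3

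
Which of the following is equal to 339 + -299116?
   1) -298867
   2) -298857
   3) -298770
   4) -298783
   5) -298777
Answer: 5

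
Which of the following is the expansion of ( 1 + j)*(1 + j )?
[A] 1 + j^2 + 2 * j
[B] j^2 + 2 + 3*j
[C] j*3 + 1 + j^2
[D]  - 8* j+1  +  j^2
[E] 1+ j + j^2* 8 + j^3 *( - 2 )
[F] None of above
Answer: A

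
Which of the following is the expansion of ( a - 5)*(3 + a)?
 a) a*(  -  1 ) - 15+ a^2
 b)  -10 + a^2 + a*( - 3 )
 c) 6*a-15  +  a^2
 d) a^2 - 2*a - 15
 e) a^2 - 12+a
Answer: d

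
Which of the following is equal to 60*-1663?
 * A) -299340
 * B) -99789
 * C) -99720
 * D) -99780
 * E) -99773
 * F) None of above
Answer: D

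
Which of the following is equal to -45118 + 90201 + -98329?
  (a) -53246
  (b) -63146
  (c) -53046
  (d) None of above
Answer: a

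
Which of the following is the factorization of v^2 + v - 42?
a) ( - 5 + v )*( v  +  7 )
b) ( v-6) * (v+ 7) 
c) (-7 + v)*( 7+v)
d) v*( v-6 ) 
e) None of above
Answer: b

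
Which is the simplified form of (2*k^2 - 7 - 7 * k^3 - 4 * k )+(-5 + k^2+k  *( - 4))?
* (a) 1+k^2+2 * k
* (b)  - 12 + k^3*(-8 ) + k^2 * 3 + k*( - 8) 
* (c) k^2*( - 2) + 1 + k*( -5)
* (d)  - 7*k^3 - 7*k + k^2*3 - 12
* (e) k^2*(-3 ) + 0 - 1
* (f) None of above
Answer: f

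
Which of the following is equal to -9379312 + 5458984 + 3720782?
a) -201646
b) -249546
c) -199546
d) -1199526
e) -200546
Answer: c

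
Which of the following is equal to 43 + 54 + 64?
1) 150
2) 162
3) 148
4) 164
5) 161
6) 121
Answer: 5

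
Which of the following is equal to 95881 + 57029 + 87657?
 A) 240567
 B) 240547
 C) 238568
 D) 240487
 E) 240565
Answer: A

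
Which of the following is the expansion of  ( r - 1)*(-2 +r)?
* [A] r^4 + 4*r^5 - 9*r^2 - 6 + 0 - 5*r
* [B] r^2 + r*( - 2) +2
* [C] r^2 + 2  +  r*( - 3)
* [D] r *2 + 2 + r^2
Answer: C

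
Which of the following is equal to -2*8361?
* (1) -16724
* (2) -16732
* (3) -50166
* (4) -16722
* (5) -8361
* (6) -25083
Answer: 4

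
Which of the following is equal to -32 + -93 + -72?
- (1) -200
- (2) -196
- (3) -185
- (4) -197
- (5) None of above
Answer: 4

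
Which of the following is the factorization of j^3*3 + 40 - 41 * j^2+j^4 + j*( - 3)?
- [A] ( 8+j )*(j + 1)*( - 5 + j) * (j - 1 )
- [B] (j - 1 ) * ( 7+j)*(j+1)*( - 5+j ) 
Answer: A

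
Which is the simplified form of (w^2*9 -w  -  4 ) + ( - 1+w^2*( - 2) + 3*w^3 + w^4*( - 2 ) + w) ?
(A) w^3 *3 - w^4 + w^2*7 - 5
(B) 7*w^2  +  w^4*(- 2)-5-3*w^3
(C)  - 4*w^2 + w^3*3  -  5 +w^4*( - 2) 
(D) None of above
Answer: D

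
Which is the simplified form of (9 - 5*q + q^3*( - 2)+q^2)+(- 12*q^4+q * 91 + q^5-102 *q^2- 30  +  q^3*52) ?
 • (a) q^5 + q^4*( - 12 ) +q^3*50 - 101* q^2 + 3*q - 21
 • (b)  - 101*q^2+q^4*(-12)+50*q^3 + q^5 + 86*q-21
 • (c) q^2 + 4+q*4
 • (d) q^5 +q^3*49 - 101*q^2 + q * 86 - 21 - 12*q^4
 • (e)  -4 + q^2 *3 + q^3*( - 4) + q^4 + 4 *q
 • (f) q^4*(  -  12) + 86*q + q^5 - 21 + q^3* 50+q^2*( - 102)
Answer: b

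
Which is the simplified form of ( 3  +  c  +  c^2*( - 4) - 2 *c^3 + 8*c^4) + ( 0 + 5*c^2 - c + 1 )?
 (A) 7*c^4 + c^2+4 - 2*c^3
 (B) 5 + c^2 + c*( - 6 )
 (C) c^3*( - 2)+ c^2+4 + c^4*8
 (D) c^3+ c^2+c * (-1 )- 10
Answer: C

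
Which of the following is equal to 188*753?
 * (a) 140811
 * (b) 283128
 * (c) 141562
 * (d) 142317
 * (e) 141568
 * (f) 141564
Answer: f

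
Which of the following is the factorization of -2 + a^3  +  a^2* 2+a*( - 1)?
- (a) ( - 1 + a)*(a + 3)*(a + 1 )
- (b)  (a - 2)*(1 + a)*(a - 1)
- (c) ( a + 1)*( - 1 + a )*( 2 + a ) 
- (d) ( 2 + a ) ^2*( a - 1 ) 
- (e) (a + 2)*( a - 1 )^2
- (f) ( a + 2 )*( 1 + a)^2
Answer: c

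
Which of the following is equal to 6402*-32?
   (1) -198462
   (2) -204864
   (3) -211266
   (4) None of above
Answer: 2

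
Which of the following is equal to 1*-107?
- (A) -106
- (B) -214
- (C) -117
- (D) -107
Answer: D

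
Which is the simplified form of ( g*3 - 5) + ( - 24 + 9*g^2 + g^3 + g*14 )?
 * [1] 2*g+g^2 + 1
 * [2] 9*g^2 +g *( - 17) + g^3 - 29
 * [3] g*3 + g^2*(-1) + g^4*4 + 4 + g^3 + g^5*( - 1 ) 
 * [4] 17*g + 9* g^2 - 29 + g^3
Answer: 4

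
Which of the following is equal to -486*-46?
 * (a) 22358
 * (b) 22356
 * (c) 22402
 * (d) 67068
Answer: b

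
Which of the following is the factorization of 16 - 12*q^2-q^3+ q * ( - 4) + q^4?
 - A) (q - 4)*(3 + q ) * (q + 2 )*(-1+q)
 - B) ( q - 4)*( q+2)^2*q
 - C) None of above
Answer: C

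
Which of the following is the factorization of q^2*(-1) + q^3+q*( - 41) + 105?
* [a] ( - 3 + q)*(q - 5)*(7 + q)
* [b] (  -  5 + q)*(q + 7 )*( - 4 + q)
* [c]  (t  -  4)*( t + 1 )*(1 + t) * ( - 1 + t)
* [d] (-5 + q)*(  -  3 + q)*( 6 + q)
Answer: a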